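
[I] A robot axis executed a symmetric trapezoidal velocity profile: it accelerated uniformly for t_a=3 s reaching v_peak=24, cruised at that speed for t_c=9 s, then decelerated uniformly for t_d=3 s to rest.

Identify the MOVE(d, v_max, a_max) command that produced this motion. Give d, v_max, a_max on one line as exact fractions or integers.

a_max = 24/3 = 8
d_a = ½·24·3 = 36; d_c = 24·9 = 216
d = 2·36 + 216 = 288
t_c = 9 > 0 → v_max = v_peak = 24

d=288 v_max=24 a_max=8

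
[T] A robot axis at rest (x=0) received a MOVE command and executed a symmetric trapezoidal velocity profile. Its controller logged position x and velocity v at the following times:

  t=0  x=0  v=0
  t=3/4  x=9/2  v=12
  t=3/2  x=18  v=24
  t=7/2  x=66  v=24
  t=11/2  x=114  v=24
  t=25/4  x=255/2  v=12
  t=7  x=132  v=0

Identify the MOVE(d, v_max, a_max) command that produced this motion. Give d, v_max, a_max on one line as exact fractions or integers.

final state: t=7, x=132, v=0 → d = 132
a_max = (12−0)/(3/4−0) = 16
max v = 24 over t∈[3/2,11/2] → v_max = 24
check: 24·(3/2+4) = 132 ✓

d=132 v_max=24 a_max=16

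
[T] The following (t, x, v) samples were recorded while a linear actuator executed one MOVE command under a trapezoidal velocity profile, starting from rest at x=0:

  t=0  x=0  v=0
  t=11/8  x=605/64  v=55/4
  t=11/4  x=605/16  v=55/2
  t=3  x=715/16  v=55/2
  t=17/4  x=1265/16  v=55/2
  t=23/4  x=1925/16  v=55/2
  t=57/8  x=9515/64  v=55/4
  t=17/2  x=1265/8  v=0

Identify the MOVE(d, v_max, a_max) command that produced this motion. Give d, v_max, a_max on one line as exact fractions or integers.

d=1265/8 v_max=55/2 a_max=10

final state: t=17/2, x=1265/8, v=0 → d = 1265/8
a_max = (55/4−0)/(11/8−0) = 10
max v = 55/2 over t∈[11/4,23/4] → v_max = 55/2
check: 55/2·(11/4+3) = 1265/8 ✓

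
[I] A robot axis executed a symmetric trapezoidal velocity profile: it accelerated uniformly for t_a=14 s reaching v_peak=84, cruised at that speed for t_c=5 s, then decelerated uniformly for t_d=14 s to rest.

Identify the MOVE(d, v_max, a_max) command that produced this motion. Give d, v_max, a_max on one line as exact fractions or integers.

d=1596 v_max=84 a_max=6

a_max = 84/14 = 6
d_a = ½·84·14 = 588; d_c = 84·5 = 420
d = 2·588 + 420 = 1596
t_c = 5 > 0 so v_max = 84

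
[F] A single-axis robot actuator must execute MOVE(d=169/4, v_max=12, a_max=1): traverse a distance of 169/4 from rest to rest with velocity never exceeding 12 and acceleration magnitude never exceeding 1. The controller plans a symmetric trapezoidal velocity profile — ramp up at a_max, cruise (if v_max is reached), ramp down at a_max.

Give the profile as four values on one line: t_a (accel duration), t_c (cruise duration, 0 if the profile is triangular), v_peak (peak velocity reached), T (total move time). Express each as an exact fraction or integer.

t_a=13/2 t_c=0 v_peak=13/2 T=13

vₘ²/aₘ = 12²/1 = 144
169/4 < 144 → triangular
v_peak = √(169/4·1) = √(169/4) = 13/2
t_a = (13/2)/1 = 13/2; t_c = 0
T = 2·13/2 = 13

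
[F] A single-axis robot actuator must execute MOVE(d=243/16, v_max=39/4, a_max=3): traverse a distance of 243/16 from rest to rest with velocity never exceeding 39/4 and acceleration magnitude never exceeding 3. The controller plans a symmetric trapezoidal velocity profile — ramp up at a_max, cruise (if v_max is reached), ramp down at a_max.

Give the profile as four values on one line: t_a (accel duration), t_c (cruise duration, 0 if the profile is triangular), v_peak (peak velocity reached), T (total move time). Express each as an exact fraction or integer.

vₘ²/aₘ = (39/4)²/3 = 507/16
243/16 < 507/16 so t_c = 0
v_peak = √(243/16·3) = √(729/16) = 27/4
t_a = (27/4)/3 = 9/4; t_c = 0
T = 2·9/4 = 9/2

t_a=9/4 t_c=0 v_peak=27/4 T=9/2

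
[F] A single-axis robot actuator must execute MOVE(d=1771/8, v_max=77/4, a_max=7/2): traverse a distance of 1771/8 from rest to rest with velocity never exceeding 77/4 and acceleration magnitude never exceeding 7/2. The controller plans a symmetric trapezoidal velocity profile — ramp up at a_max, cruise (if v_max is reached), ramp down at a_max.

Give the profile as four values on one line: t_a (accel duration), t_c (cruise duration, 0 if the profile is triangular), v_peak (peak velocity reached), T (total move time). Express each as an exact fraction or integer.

t_a=11/2 t_c=6 v_peak=77/4 T=17

v_max²/a_max = (77/4)²/(7/2) = 847/8
1771/8 ≥ 847/8 so v_max reached
t_a = (77/4)/(7/2) = 11/2; v_peak = 77/4
d_cruise = 1771/8 − 847/8 = 231/2; t_c = (231/2)/(77/4) = 6
T = 2·11/2 + 6 = 17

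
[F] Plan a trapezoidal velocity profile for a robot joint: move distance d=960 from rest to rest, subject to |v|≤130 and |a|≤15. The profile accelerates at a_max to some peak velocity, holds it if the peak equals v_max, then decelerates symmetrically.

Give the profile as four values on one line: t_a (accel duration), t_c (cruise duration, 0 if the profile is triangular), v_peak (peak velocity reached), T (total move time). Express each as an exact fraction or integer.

t_a=8 t_c=0 v_peak=120 T=16

vₘ²/aₘ = 130²/15 = 3380/3
960 < 3380/3 → triangular
v_peak = √(960·15) = √14400 = 120
t_a = 120/15 = 8; t_c = 0
T = 2·8 = 16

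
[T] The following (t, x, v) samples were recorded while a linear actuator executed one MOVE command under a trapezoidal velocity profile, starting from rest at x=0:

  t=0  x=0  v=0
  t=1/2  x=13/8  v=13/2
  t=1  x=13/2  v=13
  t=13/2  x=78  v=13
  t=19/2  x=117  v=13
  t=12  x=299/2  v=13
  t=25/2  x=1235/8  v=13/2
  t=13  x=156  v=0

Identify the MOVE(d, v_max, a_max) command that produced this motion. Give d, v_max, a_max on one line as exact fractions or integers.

final state: t=13, x=156, v=0 → d = 156
a_max = (13/2−0)/(1/2−0) = 13
max v = 13 over t∈[1,12] → v_max = 13
check: 13·(1+11) = 156 ✓

d=156 v_max=13 a_max=13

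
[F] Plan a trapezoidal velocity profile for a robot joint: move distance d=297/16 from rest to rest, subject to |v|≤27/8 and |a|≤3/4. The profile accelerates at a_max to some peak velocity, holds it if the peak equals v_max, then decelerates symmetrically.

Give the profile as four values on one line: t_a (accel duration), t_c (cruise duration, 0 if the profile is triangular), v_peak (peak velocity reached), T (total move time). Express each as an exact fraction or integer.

(v_max)²/a_max = (27/8)²/(3/4) = 243/16
297/16 ≥ 243/16 ⇒ cruise phase
t_a = (27/8)/(3/4) = 9/2; v_peak = 27/8
d_cruise = 297/16 − 243/16 = 27/8; t_c = (27/8)/(27/8) = 1
T = 2·9/2 + 1 = 10

t_a=9/2 t_c=1 v_peak=27/8 T=10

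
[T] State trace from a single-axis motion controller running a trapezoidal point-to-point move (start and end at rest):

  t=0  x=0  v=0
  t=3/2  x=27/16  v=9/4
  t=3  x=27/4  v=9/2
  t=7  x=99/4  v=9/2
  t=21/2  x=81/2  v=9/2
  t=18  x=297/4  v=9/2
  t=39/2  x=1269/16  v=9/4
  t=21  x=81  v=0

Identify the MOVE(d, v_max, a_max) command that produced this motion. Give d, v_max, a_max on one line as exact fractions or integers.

final state: t=21, x=81, v=0 → d = 81
a_max = (9/4−0)/(3/2−0) = 3/2
max v = 9/2 over t∈[3,18] → v_max = 9/2
check: 9/2·(3+15) = 81 ✓

d=81 v_max=9/2 a_max=3/2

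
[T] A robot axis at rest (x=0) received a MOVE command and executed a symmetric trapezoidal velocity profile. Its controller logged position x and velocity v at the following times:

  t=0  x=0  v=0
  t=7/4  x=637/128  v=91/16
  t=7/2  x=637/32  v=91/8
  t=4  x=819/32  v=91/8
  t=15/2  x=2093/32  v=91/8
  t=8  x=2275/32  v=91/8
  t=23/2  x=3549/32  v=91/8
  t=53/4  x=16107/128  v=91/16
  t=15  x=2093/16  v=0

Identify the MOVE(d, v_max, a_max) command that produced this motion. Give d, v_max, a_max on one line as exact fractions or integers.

d=2093/16 v_max=91/8 a_max=13/4

final state: t=15, x=2093/16, v=0 → d = 2093/16
a_max = (91/16−0)/(7/4−0) = 13/4
max v = 91/8 over t∈[7/2,23/2] → v_max = 91/8
check: 91/8·(7/2+8) = 2093/16 ✓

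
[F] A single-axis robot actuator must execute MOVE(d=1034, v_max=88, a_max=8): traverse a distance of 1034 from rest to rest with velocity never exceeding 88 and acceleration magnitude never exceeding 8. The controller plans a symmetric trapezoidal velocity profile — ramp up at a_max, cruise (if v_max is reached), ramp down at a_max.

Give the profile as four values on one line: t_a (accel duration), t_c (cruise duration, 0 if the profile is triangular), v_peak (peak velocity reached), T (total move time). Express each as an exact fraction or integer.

vₘ²/aₘ = 88²/8 = 968
1034 ≥ 968 → trapezoidal
t_a = 88/8 = 11; v_peak = 88
d_cruise = 1034 − 968 = 66; t_c = 66/88 = 3/4
T = 2·11 + 3/4 = 91/4

t_a=11 t_c=3/4 v_peak=88 T=91/4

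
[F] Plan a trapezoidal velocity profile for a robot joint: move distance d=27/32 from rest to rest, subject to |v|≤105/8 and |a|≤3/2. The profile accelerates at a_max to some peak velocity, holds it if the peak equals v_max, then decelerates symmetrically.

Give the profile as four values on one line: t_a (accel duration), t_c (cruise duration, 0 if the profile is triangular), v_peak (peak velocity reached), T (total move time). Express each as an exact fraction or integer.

vₘ²/aₘ = (105/8)²/(3/2) = 3675/32
27/32 < 3675/32 → triangular
v_peak = √(27/32·3/2) = √(81/64) = 9/8
t_a = (9/8)/(3/2) = 3/4; t_c = 0
T = 2·3/4 = 3/2

t_a=3/4 t_c=0 v_peak=9/8 T=3/2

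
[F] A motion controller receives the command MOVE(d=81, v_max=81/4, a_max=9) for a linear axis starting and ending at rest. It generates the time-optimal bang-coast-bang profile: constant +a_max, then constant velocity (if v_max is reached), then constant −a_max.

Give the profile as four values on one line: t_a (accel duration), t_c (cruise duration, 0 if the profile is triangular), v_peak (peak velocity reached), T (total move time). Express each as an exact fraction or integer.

v_max²/a_max = (81/4)²/9 = 729/16
81 ≥ 729/16 → trapezoidal
t_a = (81/4)/9 = 9/4; v_peak = 81/4
d_cruise = 81 − 729/16 = 567/16; t_c = (567/16)/(81/4) = 7/4
T = 2·9/4 + 7/4 = 25/4

t_a=9/4 t_c=7/4 v_peak=81/4 T=25/4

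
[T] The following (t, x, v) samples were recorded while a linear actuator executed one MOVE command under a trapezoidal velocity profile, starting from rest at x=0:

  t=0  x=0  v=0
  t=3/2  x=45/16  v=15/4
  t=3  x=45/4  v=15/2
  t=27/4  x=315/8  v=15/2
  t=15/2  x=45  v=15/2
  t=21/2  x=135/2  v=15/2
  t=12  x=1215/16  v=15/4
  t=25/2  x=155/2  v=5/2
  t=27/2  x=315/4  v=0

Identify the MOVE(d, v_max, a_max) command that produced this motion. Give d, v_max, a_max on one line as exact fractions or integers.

d=315/4 v_max=15/2 a_max=5/2

final state: t=27/2, x=315/4, v=0 → d = 315/4
a_max = (15/4−0)/(3/2−0) = 5/2
max v = 15/2 over t∈[3,21/2] → v_max = 15/2
check: 15/2·(3+15/2) = 315/4 ✓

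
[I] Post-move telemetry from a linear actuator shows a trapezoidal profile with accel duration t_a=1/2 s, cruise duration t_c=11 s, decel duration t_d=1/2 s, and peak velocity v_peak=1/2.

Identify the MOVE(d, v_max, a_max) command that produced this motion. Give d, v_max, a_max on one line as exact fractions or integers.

d=23/4 v_max=1/2 a_max=1

a_max = (1/2)/(1/2) = 1
d_a = ½·1/2·1/2 = 1/8; d_c = 1/2·11 = 11/2
d = 2·1/8 + 11/2 = 23/4
t_c = 11 > 0 ⇒ limit active, v_max = 1/2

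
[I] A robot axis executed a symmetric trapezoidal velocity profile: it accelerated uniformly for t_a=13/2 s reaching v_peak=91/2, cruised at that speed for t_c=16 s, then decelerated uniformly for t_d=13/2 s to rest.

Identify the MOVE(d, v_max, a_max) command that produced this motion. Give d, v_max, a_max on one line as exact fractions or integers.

a_max = (91/2)/(13/2) = 7
d_a = ½·91/2·13/2 = 1183/8; d_c = 91/2·16 = 728
d = 2·1183/8 + 728 = 4095/4
t_c = 16 > 0 ⇒ limit active, v_max = 91/2

d=4095/4 v_max=91/2 a_max=7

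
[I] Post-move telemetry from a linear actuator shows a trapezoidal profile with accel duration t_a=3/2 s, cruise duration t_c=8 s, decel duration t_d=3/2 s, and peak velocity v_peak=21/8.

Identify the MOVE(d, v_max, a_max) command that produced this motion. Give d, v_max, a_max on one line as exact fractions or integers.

d=399/16 v_max=21/8 a_max=7/4

a_max = (21/8)/(3/2) = 7/4
d_a = ½·21/8·3/2 = 63/32; d_c = 21/8·8 = 21
d = 2·63/32 + 21 = 399/16
t_c = 8 > 0 ⇒ limit active, v_max = 21/8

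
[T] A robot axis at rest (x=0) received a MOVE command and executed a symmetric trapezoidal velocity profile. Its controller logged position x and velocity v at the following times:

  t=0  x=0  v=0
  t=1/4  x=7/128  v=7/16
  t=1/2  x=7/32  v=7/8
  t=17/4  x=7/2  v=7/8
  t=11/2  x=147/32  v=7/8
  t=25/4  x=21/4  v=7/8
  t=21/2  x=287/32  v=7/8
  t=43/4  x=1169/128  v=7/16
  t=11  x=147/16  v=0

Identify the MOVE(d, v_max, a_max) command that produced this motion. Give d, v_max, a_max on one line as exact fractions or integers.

final state: t=11, x=147/16, v=0 → d = 147/16
a_max = (7/16−0)/(1/4−0) = 7/4
max v = 7/8 over t∈[1/2,21/2] → v_max = 7/8
check: 7/8·(1/2+10) = 147/16 ✓

d=147/16 v_max=7/8 a_max=7/4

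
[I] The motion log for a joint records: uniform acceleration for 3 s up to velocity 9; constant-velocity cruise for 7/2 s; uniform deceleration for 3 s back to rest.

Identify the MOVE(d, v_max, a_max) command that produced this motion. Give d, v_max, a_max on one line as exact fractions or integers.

d=117/2 v_max=9 a_max=3

a_max = 9/3 = 3
d_a = ½·9·3 = 27/2; d_c = 9·7/2 = 63/2
d = 2·27/2 + 63/2 = 117/2
t_c = 7/2 > 0 so v_max = 9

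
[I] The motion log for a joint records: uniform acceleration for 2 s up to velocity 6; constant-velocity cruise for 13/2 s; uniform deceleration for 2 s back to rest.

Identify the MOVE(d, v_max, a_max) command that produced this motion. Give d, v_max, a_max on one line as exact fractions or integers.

d=51 v_max=6 a_max=3

a_max = 6/2 = 3
d_a = ½·6·2 = 6; d_c = 6·13/2 = 39
d = 2·6 + 39 = 51
t_c = 13/2 > 0 → v_max = v_peak = 6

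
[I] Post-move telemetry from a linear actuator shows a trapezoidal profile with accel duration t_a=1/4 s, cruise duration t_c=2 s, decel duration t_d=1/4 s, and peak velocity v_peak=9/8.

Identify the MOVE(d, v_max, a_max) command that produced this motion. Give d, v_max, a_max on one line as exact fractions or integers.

a_max = (9/8)/(1/4) = 9/2
d_a = ½·9/8·1/4 = 9/64; d_c = 9/8·2 = 9/4
d = 2·9/64 + 9/4 = 81/32
t_c = 2 > 0 so v_max = 9/8

d=81/32 v_max=9/8 a_max=9/2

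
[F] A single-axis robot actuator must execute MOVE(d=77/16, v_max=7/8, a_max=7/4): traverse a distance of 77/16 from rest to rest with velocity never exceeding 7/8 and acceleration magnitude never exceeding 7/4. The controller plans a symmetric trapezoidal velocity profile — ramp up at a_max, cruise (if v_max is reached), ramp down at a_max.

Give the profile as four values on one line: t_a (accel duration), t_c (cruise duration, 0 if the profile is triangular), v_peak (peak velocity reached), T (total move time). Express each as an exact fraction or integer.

t_a=1/2 t_c=5 v_peak=7/8 T=6

vₘ²/aₘ = (7/8)²/(7/4) = 7/16
77/16 ≥ 7/16 so v_max reached
t_a = (7/8)/(7/4) = 1/2; v_peak = 7/8
d_cruise = 77/16 − 7/16 = 35/8; t_c = (35/8)/(7/8) = 5
T = 2·1/2 + 5 = 6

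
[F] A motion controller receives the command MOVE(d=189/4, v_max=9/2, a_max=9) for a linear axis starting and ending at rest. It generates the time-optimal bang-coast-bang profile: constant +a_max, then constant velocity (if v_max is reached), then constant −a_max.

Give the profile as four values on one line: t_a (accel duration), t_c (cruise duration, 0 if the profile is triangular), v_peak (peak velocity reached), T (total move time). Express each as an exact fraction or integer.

v_max²/a_max = (9/2)²/9 = 9/4
189/4 ≥ 9/4 so v_max reached
t_a = (9/2)/9 = 1/2; v_peak = 9/2
d_cruise = 189/4 − 9/4 = 45; t_c = 45/(9/2) = 10
T = 2·1/2 + 10 = 11

t_a=1/2 t_c=10 v_peak=9/2 T=11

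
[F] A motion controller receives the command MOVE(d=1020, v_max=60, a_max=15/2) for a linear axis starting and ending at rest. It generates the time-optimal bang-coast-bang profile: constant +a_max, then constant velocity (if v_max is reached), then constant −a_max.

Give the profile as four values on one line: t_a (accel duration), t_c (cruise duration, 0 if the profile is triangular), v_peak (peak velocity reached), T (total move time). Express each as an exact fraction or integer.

(v_max)²/a_max = 60²/(15/2) = 480
1020 ≥ 480 so v_max reached
t_a = 60/(15/2) = 8; v_peak = 60
d_cruise = 1020 − 480 = 540; t_c = 540/60 = 9
T = 2·8 + 9 = 25

t_a=8 t_c=9 v_peak=60 T=25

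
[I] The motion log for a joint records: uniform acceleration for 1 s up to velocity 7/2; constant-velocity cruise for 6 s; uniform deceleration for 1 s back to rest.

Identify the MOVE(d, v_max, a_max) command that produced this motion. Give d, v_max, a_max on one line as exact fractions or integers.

a_max = (7/2)/1 = 7/2
d_a = ½·7/2·1 = 7/4; d_c = 7/2·6 = 21
d = 2·7/4 + 21 = 49/2
t_c = 6 > 0 → v_max = v_peak = 7/2

d=49/2 v_max=7/2 a_max=7/2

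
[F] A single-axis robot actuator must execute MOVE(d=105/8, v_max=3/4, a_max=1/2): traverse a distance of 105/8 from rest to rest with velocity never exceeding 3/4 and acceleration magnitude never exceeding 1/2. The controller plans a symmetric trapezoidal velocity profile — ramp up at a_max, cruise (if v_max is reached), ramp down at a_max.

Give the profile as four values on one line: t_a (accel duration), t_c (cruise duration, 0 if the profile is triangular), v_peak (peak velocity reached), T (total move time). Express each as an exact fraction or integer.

t_a=3/2 t_c=16 v_peak=3/4 T=19

(v_max)²/a_max = (3/4)²/(1/2) = 9/8
105/8 ≥ 9/8 ⇒ cruise phase
t_a = (3/4)/(1/2) = 3/2; v_peak = 3/4
d_cruise = 105/8 − 9/8 = 12; t_c = 12/(3/4) = 16
T = 2·3/2 + 16 = 19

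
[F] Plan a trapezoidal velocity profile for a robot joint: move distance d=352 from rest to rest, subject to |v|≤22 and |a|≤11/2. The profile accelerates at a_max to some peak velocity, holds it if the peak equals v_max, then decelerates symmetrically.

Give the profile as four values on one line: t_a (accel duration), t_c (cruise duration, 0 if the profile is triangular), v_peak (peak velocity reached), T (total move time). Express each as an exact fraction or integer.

t_a=4 t_c=12 v_peak=22 T=20

v_max²/a_max = 22²/(11/2) = 88
352 ≥ 88 so v_max reached
t_a = 22/(11/2) = 4; v_peak = 22
d_cruise = 352 − 88 = 264; t_c = 264/22 = 12
T = 2·4 + 12 = 20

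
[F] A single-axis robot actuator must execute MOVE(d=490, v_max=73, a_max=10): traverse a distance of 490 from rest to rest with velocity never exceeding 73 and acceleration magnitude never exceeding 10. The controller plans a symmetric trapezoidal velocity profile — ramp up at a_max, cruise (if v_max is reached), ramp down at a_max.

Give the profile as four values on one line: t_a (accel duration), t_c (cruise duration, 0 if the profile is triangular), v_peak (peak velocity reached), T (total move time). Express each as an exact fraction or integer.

v_max²/a_max = 73²/10 = 5329/10
490 < 5329/10 so t_c = 0
v_peak = √(490·10) = √4900 = 70
t_a = 70/10 = 7; t_c = 0
T = 2·7 = 14

t_a=7 t_c=0 v_peak=70 T=14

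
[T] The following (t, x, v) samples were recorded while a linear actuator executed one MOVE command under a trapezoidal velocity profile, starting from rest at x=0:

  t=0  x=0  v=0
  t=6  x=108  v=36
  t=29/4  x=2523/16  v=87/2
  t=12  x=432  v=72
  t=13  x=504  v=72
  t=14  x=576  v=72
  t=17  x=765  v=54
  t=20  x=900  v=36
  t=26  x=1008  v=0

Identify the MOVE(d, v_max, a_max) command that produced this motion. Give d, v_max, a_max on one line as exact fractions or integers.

d=1008 v_max=72 a_max=6

final state: t=26, x=1008, v=0 → d = 1008
a_max = (36−0)/(6−0) = 6
max v = 72 over t∈[12,14] → v_max = 72
check: 72·(12+2) = 1008 ✓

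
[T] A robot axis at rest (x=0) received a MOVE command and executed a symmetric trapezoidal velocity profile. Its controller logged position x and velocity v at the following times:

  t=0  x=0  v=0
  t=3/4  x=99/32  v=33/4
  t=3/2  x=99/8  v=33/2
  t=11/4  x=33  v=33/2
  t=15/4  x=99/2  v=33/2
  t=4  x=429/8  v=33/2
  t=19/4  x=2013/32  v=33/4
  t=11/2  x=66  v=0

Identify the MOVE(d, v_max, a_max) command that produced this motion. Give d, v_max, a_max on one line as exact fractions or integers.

final state: t=11/2, x=66, v=0 → d = 66
a_max = (33/4−0)/(3/4−0) = 11
max v = 33/2 over t∈[3/2,4] → v_max = 33/2
check: 33/2·(3/2+5/2) = 66 ✓

d=66 v_max=33/2 a_max=11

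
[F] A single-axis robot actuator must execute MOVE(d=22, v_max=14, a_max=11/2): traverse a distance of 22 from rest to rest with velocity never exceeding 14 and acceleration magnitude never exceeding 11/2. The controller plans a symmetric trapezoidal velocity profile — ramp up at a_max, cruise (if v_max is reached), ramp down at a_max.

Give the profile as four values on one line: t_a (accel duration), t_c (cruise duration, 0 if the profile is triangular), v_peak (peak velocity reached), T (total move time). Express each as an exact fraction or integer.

(v_max)²/a_max = 14²/(11/2) = 392/11
22 < 392/11 → triangular
v_peak = √(22·11/2) = √121 = 11
t_a = 11/(11/2) = 2; t_c = 0
T = 2·2 = 4

t_a=2 t_c=0 v_peak=11 T=4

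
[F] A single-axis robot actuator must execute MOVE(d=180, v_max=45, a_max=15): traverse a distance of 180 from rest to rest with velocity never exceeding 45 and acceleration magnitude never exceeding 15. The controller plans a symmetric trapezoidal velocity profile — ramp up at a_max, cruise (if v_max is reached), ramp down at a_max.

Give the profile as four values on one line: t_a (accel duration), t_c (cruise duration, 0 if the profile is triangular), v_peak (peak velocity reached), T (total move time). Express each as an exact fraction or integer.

t_a=3 t_c=1 v_peak=45 T=7

vₘ²/aₘ = 45²/15 = 135
180 ≥ 135 so v_max reached
t_a = 45/15 = 3; v_peak = 45
d_cruise = 180 − 135 = 45; t_c = 45/45 = 1
T = 2·3 + 1 = 7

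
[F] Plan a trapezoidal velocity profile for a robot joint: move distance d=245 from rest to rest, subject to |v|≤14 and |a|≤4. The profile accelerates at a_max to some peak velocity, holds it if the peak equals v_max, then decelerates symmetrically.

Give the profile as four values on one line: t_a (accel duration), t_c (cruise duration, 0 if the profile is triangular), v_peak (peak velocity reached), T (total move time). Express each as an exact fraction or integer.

(v_max)²/a_max = 14²/4 = 49
245 ≥ 49 ⇒ cruise phase
t_a = 14/4 = 7/2; v_peak = 14
d_cruise = 245 − 49 = 196; t_c = 196/14 = 14
T = 2·7/2 + 14 = 21

t_a=7/2 t_c=14 v_peak=14 T=21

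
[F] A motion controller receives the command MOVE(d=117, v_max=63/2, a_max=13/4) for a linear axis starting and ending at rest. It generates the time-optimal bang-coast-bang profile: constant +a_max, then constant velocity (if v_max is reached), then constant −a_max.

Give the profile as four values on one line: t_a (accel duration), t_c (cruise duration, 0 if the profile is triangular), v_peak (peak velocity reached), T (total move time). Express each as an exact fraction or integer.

t_a=6 t_c=0 v_peak=39/2 T=12

vₘ²/aₘ = (63/2)²/(13/4) = 3969/13
117 < 3969/13 so t_c = 0
v_peak = √(117·13/4) = √(1521/4) = 39/2
t_a = (39/2)/(13/4) = 6; t_c = 0
T = 2·6 = 12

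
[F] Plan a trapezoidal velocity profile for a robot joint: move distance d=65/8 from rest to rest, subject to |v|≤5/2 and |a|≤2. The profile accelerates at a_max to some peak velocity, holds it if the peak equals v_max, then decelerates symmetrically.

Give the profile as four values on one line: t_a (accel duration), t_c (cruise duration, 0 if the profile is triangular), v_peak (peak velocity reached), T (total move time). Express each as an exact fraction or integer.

t_a=5/4 t_c=2 v_peak=5/2 T=9/2

v_max²/a_max = (5/2)²/2 = 25/8
65/8 ≥ 25/8 ⇒ cruise phase
t_a = (5/2)/2 = 5/4; v_peak = 5/2
d_cruise = 65/8 − 25/8 = 5; t_c = 5/(5/2) = 2
T = 2·5/4 + 2 = 9/2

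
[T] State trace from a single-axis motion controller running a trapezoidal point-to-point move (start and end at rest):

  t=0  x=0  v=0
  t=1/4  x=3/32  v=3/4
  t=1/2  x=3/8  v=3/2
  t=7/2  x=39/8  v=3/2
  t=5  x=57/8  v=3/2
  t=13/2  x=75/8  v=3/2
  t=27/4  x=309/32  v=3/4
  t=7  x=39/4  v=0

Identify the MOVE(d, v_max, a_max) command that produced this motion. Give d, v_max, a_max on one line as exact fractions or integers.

final state: t=7, x=39/4, v=0 → d = 39/4
a_max = (3/4−0)/(1/4−0) = 3
max v = 3/2 over t∈[1/2,13/2] → v_max = 3/2
check: 3/2·(1/2+6) = 39/4 ✓

d=39/4 v_max=3/2 a_max=3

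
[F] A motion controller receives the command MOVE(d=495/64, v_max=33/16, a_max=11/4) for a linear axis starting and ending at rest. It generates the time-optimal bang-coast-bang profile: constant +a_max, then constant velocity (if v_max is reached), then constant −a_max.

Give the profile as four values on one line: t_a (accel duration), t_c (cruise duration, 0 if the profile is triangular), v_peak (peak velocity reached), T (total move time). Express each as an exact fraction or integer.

t_a=3/4 t_c=3 v_peak=33/16 T=9/2

(v_max)²/a_max = (33/16)²/(11/4) = 99/64
495/64 ≥ 99/64 so v_max reached
t_a = (33/16)/(11/4) = 3/4; v_peak = 33/16
d_cruise = 495/64 − 99/64 = 99/16; t_c = (99/16)/(33/16) = 3
T = 2·3/4 + 3 = 9/2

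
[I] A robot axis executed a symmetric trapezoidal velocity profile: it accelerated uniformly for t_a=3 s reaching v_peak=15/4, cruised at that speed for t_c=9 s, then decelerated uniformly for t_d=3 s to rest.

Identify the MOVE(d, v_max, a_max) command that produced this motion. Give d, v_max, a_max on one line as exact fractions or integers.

d=45 v_max=15/4 a_max=5/4

a_max = (15/4)/3 = 5/4
d_a = ½·15/4·3 = 45/8; d_c = 15/4·9 = 135/4
d = 2·45/8 + 135/4 = 45
t_c = 9 > 0 ⇒ limit active, v_max = 15/4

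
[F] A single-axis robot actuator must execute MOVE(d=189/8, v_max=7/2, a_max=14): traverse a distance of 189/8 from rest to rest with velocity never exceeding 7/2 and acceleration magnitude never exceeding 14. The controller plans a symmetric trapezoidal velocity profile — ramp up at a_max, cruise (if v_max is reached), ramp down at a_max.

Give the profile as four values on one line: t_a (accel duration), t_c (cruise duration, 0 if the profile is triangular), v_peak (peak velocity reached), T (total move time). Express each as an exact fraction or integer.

v_max²/a_max = (7/2)²/14 = 7/8
189/8 ≥ 7/8 so v_max reached
t_a = (7/2)/14 = 1/4; v_peak = 7/2
d_cruise = 189/8 − 7/8 = 91/4; t_c = (91/4)/(7/2) = 13/2
T = 2·1/4 + 13/2 = 7

t_a=1/4 t_c=13/2 v_peak=7/2 T=7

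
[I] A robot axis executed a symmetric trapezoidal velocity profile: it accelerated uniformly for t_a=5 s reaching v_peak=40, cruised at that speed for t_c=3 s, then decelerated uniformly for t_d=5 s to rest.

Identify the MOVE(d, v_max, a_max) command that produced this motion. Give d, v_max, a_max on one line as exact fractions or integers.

a_max = 40/5 = 8
d_a = ½·40·5 = 100; d_c = 40·3 = 120
d = 2·100 + 120 = 320
t_c = 3 > 0 ⇒ limit active, v_max = 40

d=320 v_max=40 a_max=8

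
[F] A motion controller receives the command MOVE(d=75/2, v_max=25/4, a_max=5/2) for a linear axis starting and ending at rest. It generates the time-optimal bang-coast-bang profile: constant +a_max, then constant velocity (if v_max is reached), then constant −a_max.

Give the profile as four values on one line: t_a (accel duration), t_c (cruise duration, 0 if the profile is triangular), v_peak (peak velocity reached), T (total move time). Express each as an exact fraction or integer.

t_a=5/2 t_c=7/2 v_peak=25/4 T=17/2

vₘ²/aₘ = (25/4)²/(5/2) = 125/8
75/2 ≥ 125/8 ⇒ cruise phase
t_a = (25/4)/(5/2) = 5/2; v_peak = 25/4
d_cruise = 75/2 − 125/8 = 175/8; t_c = (175/8)/(25/4) = 7/2
T = 2·5/2 + 7/2 = 17/2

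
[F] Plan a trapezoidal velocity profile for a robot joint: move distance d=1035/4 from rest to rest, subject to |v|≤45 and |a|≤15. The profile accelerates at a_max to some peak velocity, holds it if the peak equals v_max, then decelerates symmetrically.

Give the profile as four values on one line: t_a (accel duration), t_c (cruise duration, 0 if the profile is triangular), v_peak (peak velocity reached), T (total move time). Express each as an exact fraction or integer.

(v_max)²/a_max = 45²/15 = 135
1035/4 ≥ 135 so v_max reached
t_a = 45/15 = 3; v_peak = 45
d_cruise = 1035/4 − 135 = 495/4; t_c = (495/4)/45 = 11/4
T = 2·3 + 11/4 = 35/4

t_a=3 t_c=11/4 v_peak=45 T=35/4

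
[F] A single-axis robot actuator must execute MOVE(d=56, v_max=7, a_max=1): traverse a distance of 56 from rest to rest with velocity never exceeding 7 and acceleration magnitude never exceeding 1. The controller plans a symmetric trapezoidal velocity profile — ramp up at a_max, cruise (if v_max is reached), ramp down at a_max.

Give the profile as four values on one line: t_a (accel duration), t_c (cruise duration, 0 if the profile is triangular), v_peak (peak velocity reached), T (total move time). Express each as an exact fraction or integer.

v_max²/a_max = 7²/1 = 49
56 ≥ 49 so v_max reached
t_a = 7/1 = 7; v_peak = 7
d_cruise = 56 − 49 = 7; t_c = 7/7 = 1
T = 2·7 + 1 = 15

t_a=7 t_c=1 v_peak=7 T=15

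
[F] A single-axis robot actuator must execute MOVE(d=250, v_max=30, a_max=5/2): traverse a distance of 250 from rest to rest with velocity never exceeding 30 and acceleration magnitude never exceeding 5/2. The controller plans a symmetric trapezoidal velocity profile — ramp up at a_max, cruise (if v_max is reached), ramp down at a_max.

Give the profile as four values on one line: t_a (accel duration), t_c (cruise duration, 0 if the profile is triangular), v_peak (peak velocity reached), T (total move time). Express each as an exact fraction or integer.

t_a=10 t_c=0 v_peak=25 T=20

v_max²/a_max = 30²/(5/2) = 360
250 < 360 → triangular
v_peak = √(250·5/2) = √625 = 25
t_a = 25/(5/2) = 10; t_c = 0
T = 2·10 = 20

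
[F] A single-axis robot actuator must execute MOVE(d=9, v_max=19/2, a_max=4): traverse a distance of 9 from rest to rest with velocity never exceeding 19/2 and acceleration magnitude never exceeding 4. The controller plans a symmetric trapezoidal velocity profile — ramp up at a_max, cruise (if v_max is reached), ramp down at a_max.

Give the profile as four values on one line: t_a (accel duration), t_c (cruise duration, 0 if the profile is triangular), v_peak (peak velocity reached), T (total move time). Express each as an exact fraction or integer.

t_a=3/2 t_c=0 v_peak=6 T=3

(v_max)²/a_max = (19/2)²/4 = 361/16
9 < 361/16 ⇒ no cruise
v_peak = √(9·4) = √36 = 6
t_a = 6/4 = 3/2; t_c = 0
T = 2·3/2 = 3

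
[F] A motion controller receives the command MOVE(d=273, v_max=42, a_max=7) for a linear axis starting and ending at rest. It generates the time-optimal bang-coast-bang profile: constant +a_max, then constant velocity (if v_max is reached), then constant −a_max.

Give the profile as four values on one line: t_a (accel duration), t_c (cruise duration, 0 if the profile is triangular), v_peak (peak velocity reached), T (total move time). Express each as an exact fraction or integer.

(v_max)²/a_max = 42²/7 = 252
273 ≥ 252 ⇒ cruise phase
t_a = 42/7 = 6; v_peak = 42
d_cruise = 273 − 252 = 21; t_c = 21/42 = 1/2
T = 2·6 + 1/2 = 25/2

t_a=6 t_c=1/2 v_peak=42 T=25/2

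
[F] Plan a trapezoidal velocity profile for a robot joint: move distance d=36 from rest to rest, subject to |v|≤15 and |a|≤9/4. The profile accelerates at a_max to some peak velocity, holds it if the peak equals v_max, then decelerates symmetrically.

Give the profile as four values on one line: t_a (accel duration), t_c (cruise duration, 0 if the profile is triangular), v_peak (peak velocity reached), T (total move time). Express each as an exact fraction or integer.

t_a=4 t_c=0 v_peak=9 T=8

vₘ²/aₘ = 15²/(9/4) = 100
36 < 100 ⇒ no cruise
v_peak = √(36·9/4) = √81 = 9
t_a = 9/(9/4) = 4; t_c = 0
T = 2·4 = 8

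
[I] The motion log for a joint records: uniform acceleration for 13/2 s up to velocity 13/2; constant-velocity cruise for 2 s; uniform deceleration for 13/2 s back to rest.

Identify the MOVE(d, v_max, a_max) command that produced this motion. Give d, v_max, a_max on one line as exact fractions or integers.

d=221/4 v_max=13/2 a_max=1

a_max = (13/2)/(13/2) = 1
d_a = ½·13/2·13/2 = 169/8; d_c = 13/2·2 = 13
d = 2·169/8 + 13 = 221/4
t_c = 2 > 0 → v_max = v_peak = 13/2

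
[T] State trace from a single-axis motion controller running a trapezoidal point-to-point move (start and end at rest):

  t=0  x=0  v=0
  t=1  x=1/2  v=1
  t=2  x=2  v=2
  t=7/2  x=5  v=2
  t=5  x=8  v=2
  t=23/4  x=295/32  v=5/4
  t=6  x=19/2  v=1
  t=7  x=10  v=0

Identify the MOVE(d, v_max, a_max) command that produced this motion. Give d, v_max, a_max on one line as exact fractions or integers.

d=10 v_max=2 a_max=1

final state: t=7, x=10, v=0 → d = 10
a_max = (1−0)/(1−0) = 1
max v = 2 over t∈[2,5] → v_max = 2
check: 2·(2+3) = 10 ✓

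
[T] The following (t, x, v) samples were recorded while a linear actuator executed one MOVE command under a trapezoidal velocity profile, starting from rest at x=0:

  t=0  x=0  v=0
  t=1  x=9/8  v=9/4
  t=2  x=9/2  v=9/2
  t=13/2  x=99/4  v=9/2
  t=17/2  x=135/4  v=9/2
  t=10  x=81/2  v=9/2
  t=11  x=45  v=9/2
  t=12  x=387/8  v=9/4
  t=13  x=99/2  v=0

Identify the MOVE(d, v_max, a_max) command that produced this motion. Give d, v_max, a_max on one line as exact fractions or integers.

d=99/2 v_max=9/2 a_max=9/4

final state: t=13, x=99/2, v=0 → d = 99/2
a_max = (9/4−0)/(1−0) = 9/4
max v = 9/2 over t∈[2,11] → v_max = 9/2
check: 9/2·(2+9) = 99/2 ✓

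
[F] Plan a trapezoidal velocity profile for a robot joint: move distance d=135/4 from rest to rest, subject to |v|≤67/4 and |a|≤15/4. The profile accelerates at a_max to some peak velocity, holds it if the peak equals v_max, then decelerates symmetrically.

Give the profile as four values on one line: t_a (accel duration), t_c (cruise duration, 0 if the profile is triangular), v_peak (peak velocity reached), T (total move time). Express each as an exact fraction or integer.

v_max²/a_max = (67/4)²/(15/4) = 4489/60
135/4 < 4489/60 so t_c = 0
v_peak = √(135/4·15/4) = √(2025/16) = 45/4
t_a = (45/4)/(15/4) = 3; t_c = 0
T = 2·3 = 6

t_a=3 t_c=0 v_peak=45/4 T=6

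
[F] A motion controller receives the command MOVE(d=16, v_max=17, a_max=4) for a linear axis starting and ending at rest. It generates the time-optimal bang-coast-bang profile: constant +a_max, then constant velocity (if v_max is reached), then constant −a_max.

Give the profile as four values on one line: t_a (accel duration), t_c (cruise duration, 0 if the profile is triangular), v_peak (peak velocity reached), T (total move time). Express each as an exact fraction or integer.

(v_max)²/a_max = 17²/4 = 289/4
16 < 289/4 ⇒ no cruise
v_peak = √(16·4) = √64 = 8
t_a = 8/4 = 2; t_c = 0
T = 2·2 = 4

t_a=2 t_c=0 v_peak=8 T=4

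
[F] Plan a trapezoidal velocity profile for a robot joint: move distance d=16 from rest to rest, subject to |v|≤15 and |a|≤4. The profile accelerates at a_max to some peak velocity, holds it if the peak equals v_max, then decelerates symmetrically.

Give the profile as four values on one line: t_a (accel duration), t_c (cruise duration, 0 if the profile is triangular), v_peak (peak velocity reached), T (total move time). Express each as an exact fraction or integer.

vₘ²/aₘ = 15²/4 = 225/4
16 < 225/4 ⇒ no cruise
v_peak = √(16·4) = √64 = 8
t_a = 8/4 = 2; t_c = 0
T = 2·2 = 4

t_a=2 t_c=0 v_peak=8 T=4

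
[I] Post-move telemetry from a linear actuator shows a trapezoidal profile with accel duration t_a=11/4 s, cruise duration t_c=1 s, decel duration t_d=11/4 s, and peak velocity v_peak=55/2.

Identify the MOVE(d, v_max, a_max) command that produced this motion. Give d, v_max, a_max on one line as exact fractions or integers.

d=825/8 v_max=55/2 a_max=10

a_max = (55/2)/(11/4) = 10
d_a = ½·55/2·11/4 = 605/16; d_c = 55/2·1 = 55/2
d = 2·605/16 + 55/2 = 825/8
t_c = 1 > 0 so v_max = 55/2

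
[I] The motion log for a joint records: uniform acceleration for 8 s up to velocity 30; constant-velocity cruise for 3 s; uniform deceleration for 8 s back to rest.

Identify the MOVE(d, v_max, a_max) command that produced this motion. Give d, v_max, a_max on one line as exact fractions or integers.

a_max = 30/8 = 15/4
d_a = ½·30·8 = 120; d_c = 30·3 = 90
d = 2·120 + 90 = 330
t_c = 3 > 0 so v_max = 30

d=330 v_max=30 a_max=15/4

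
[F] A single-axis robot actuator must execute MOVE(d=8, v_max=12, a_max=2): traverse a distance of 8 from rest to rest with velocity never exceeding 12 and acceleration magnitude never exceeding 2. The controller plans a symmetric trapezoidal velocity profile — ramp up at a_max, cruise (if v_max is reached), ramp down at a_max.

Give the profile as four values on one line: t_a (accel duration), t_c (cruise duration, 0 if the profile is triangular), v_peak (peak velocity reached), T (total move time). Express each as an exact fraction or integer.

vₘ²/aₘ = 12²/2 = 72
8 < 72 → triangular
v_peak = √(8·2) = √16 = 4
t_a = 4/2 = 2; t_c = 0
T = 2·2 = 4

t_a=2 t_c=0 v_peak=4 T=4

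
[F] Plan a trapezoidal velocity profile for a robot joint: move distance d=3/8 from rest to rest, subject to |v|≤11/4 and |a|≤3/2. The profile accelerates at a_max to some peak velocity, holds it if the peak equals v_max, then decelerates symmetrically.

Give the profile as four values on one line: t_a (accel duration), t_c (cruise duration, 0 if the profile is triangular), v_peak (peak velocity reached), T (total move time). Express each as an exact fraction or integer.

vₘ²/aₘ = (11/4)²/(3/2) = 121/24
3/8 < 121/24 ⇒ no cruise
v_peak = √(3/8·3/2) = √(9/16) = 3/4
t_a = (3/4)/(3/2) = 1/2; t_c = 0
T = 2·1/2 = 1

t_a=1/2 t_c=0 v_peak=3/4 T=1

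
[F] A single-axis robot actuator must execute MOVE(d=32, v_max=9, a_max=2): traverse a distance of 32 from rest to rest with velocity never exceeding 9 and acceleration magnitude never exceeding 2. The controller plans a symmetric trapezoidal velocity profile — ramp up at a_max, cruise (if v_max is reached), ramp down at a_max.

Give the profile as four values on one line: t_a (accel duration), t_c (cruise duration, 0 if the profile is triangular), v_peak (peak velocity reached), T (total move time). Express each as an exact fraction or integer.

t_a=4 t_c=0 v_peak=8 T=8

(v_max)²/a_max = 9²/2 = 81/2
32 < 81/2 ⇒ no cruise
v_peak = √(32·2) = √64 = 8
t_a = 8/2 = 4; t_c = 0
T = 2·4 = 8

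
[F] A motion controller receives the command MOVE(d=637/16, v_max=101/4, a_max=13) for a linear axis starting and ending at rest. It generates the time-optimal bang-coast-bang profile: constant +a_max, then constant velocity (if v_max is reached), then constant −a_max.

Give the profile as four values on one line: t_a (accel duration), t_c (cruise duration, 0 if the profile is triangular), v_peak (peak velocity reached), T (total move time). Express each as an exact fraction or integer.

vₘ²/aₘ = (101/4)²/13 = 10201/208
637/16 < 10201/208 so t_c = 0
v_peak = √(637/16·13) = √(8281/16) = 91/4
t_a = (91/4)/13 = 7/4; t_c = 0
T = 2·7/4 = 7/2

t_a=7/4 t_c=0 v_peak=91/4 T=7/2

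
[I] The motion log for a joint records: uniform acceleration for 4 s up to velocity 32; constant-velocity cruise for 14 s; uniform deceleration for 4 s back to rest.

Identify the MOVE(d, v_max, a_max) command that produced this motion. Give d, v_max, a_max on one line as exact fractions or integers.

d=576 v_max=32 a_max=8

a_max = 32/4 = 8
d_a = ½·32·4 = 64; d_c = 32·14 = 448
d = 2·64 + 448 = 576
t_c = 14 > 0 → v_max = v_peak = 32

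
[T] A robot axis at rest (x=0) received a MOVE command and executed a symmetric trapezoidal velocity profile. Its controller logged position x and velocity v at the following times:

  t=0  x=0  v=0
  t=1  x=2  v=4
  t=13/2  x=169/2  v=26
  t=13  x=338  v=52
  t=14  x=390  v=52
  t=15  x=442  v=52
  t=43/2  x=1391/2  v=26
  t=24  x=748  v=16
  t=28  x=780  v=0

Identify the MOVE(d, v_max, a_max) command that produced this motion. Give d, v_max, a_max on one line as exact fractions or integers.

final state: t=28, x=780, v=0 → d = 780
a_max = (4−0)/(1−0) = 4
max v = 52 over t∈[13,15] → v_max = 52
check: 52·(13+2) = 780 ✓

d=780 v_max=52 a_max=4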